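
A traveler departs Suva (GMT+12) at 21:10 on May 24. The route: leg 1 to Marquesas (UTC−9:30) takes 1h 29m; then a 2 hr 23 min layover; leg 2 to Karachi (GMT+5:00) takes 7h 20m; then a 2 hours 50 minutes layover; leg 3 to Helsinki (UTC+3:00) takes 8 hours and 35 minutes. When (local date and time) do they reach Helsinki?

10:47 on May 25

Convert departure to UTC: 21:10 − 12:00 = 09:10 UTC on May 24.
Add 1 hour 29 minutes leg 1 → 10:39 UTC.
Add 2 hours 23 minutes layover in Marquesas → 13:02 UTC.
Add 7 hours 20 minutes leg 2 → 20:22 UTC.
Add 2 hours 50 minutes layover in Karachi → 23:12 UTC.
Add 8 hours 35 minutes leg 3 → 07:47 UTC (May 25).
Helsinki is UTC+3:00, so local arrival = 07:47 + 3:00 = 10:47 on May 25.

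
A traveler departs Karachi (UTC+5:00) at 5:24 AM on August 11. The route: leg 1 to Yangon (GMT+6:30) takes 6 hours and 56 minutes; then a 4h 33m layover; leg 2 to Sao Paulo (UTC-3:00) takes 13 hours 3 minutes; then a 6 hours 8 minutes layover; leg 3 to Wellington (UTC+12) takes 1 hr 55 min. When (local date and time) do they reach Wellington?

Convert departure to UTC: 5:24 AM − 5:00 = 12:24 AM UTC on Aug 11.
Add 6 hours 56 minutes leg 1 → 7:20 AM UTC.
Add 4 hours and 33 minutes layover in Yangon → 11:53 AM UTC.
Add 13 hours 3 minutes leg 2 → 12:56 AM UTC (Aug 12).
Add 6 hours and 8 minutes layover in Sao Paulo → 7:04 AM UTC.
Add 1 hour and 55 minutes leg 3 → 8:59 AM UTC.
Wellington is UTC+12:00, so local arrival = 8:59 AM + 12:00 = 8:59 PM on Aug 12.

8:59 PM on August 12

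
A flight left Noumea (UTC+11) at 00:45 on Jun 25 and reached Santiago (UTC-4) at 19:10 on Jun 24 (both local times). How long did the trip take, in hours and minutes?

9 hours 25 minutes

Santiago is 15:00 behind Noumea.
Clock-face elapsed time (ignoring zones) is −5 hours 35 minutes.
Actual elapsed = −5 hours 35 minutes + 15:00 = 9 hours 25 minutes.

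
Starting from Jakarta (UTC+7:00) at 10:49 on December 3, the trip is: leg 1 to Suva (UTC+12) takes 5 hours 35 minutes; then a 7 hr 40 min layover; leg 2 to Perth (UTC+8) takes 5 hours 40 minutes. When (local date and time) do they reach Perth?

06:44 on December 4

Convert departure to UTC: 10:49 − 7:00 = 03:49 UTC on Dec 3.
Add 5 hours 35 minutes leg 1 → 09:24 UTC.
Add 7 hours and 40 minutes layover in Suva → 17:04 UTC.
Add 5 hours 40 minutes leg 2 → 22:44 UTC.
Perth is UTC+8:00, so local arrival = 22:44 + 8:00 = 06:44 on Dec 4.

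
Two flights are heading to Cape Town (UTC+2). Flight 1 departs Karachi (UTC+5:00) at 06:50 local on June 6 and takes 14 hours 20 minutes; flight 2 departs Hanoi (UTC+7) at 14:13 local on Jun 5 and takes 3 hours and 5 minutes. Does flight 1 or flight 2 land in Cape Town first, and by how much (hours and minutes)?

Flight 1 in UTC: 06:50 − 5:00 = 01:50 on Jun 6.
+14 hours and 20 minutes → arrive 16:10 UTC on Jun 6.
Flight 2 in UTC: 14:13 − 7:00 = 07:13 on Jun 5.
+3 hours 5 minutes → arrive 10:18 UTC on Jun 5.
Flight 2 lands earlier by 29 hours 52 minutes.

the second, by 29 hours 52 minutes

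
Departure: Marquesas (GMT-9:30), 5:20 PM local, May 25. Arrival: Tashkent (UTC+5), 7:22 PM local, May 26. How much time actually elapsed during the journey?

Tashkent is 14:30 ahead of Marquesas.
Clock-face elapsed time (ignoring zones) is 26 hours 2 minutes.
Actual elapsed = 26 hours 2 minutes − 14:30 = 11 hours 32 minutes.

11 hours 32 minutes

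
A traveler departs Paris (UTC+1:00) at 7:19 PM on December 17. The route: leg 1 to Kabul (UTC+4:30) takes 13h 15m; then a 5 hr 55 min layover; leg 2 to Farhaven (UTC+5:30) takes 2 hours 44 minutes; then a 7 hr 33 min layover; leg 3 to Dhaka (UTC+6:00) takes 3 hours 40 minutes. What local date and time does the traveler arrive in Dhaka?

Convert departure to UTC: 7:19 PM − 1:00 = 6:19 PM UTC on Dec 17.
Add 13 hours and 15 minutes leg 1 → 7:34 AM UTC (Dec 18).
Add 5 hours and 55 minutes layover in Kabul → 1:29 PM UTC.
Add 2 hours 44 minutes leg 2 → 4:13 PM UTC.
Add 7 hours and 33 minutes layover in Farhaven → 11:46 PM UTC.
Add 3 hours and 40 minutes leg 3 → 3:26 AM UTC (Dec 19).
Dhaka is UTC+6:00, so local arrival = 3:26 AM + 6:00 = 9:26 AM on Dec 19.

9:26 AM on December 19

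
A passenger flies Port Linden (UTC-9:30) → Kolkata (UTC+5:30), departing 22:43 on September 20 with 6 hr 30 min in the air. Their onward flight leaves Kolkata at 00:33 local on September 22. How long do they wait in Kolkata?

4 hours 20 minutes

Convert departure to UTC: 22:43 + 9:30 = 08:13 UTC on Sep 21.
Add 6 hours and 30 minutes flight time → 14:43 UTC.
Kolkata is UTC+5:30, so local arrival = 14:43 + 5:30 = 20:13 on Sep 21.
Layover = 00:33 − 20:13 (+1 day) = 4 hours 20 minutes.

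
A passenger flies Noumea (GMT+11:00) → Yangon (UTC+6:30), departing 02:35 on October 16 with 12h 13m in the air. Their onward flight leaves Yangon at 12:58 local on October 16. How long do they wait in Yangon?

Convert departure to UTC: 02:35 − 11:00 = 15:35 UTC on Oct 15.
Add 12 hours 13 minutes flight time → 03:48 UTC (Oct 16).
Yangon is UTC+6:30, so local arrival = 03:48 + 6:30 = 10:18 on Oct 16.
Layover = 12:58 − 10:18 = 2 hours 40 minutes.

2 hours 40 minutes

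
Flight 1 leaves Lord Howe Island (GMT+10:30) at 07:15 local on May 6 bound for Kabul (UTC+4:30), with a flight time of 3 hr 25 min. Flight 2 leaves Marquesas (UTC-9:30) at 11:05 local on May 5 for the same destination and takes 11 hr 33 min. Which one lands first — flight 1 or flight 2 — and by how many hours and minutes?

the first, by 7 hours 58 minutes

Flight 1 in UTC: 07:15 − 10:30 = 20:45 on May 5.
+3 hours and 25 minutes → arrive 00:10 UTC on May 6.
Flight 2 in UTC: 11:05 + 9:30 = 20:35 on May 5.
+11 hours 33 minutes → arrive 08:08 UTC on May 6.
Flight 1 lands earlier by 7 hours 58 minutes.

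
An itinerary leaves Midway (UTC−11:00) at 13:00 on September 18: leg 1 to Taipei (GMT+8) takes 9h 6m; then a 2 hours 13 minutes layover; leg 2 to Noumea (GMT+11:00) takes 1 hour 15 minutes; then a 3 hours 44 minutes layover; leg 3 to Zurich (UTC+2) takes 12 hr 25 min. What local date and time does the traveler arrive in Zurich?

06:43 on September 20

Convert departure to UTC: 13:00 + 11:00 = 00:00 UTC on Sep 19.
Add 9 hours 6 minutes leg 1 → 09:06 UTC.
Add 2 hours and 13 minutes layover in Taipei → 11:19 UTC.
Add 1 hour and 15 minutes leg 2 → 12:34 UTC.
Add 3 hours and 44 minutes layover in Noumea → 16:18 UTC.
Add 12 hours and 25 minutes leg 3 → 04:43 UTC (Sep 20).
Zurich is UTC+2:00, so local arrival = 04:43 + 2:00 = 06:43 on Sep 20.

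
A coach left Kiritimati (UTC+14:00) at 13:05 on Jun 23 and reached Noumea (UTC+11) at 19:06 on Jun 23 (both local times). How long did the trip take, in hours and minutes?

9 hours 1 minute

Departure in UTC: 13:05 − 14:00 = 23:05 on Jun 22.
Arrival in UTC: 19:06 − 11:00 = 08:06 on Jun 23.
Elapsed = 08:06 − 23:05 (+1 day) = 9 hours 1 minute.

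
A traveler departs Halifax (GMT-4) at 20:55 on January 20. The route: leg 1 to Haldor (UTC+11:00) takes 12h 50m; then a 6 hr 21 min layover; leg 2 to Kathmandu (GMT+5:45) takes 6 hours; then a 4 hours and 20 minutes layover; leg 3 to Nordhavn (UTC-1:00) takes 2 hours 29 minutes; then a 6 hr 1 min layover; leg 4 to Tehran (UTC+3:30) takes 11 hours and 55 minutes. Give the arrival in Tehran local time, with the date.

Convert departure to UTC: 20:55 + 4:00 = 00:55 UTC on Jan 21.
Add 12 hours and 50 minutes leg 1 → 13:45 UTC.
Add 6 hours and 21 minutes layover in Haldor → 20:06 UTC.
Add 6 hours leg 2 → 02:06 UTC (Jan 22).
Add 4 hours 20 minutes layover in Kathmandu → 06:26 UTC.
Add 2 hours 29 minutes leg 3 → 08:55 UTC.
Add 6 hours and 1 minute layover in Nordhavn → 14:56 UTC.
Add 11 hours 55 minutes leg 4 → 02:51 UTC (Jan 23).
Tehran is UTC+3:30, so local arrival = 02:51 + 3:30 = 06:21 on Jan 23.

06:21 on January 23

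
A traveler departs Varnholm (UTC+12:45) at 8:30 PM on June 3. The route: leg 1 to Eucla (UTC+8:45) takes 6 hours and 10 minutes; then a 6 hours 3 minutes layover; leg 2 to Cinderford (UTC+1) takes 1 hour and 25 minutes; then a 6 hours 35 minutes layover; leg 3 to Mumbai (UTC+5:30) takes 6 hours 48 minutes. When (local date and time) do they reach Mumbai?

4:16 PM on Jun 4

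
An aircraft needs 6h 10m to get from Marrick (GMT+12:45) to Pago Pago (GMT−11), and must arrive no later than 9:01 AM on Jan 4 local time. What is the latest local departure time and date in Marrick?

Target arrival in UTC: 9:01 AM + 11:00 = 8:01 PM on Jan 4.
Subtract 6 hours and 10 minutes → departure 1:51 PM UTC on Jan 4.
Marrick is UTC+12:45: 1:51 PM + 12:45 = 2:36 AM on Jan 5.

2:36 AM on January 5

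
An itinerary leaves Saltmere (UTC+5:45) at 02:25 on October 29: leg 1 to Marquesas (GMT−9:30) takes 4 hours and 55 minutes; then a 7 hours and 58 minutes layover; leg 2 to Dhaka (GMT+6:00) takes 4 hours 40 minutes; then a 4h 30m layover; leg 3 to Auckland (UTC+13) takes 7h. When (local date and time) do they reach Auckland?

Convert departure to UTC: 02:25 − 5:45 = 20:40 UTC on Oct 28.
Add 4 hours and 55 minutes leg 1 → 01:35 UTC (Oct 29).
Add 7 hours and 58 minutes layover in Marquesas → 09:33 UTC.
Add 4 hours and 40 minutes leg 2 → 14:13 UTC.
Add 4 hours and 30 minutes layover in Dhaka → 18:43 UTC.
Add 7 hours leg 3 → 01:43 UTC (Oct 30).
Auckland is UTC+13:00, so local arrival = 01:43 + 13:00 = 14:43 on Oct 30.

14:43 on Oct 30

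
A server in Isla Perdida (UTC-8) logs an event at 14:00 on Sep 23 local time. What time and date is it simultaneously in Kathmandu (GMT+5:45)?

03:45 on September 24

In UTC: 14:00 + 8:00 = 22:00 on Sep 23.
Kathmandu is UTC+5:45: 22:00 + 5:45 = 03:45 on Sep 24.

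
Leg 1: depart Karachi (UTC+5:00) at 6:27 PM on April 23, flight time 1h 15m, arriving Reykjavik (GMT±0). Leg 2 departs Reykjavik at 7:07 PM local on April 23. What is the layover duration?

Convert departure to UTC: 6:27 PM − 5:00 = 1:27 PM UTC on Apr 23.
Add 1 hour and 15 minutes flight time → 2:42 PM UTC.
Reykjavik is UTC+0, so local arrival is the same: 2:42 PM on Apr 23.
Layover = 7:07 PM − 2:42 PM = 4 hours 25 minutes.

4 hours 25 minutes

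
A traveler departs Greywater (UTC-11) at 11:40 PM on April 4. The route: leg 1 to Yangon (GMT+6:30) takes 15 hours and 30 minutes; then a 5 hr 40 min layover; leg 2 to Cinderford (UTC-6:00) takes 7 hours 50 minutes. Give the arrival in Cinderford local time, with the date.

Convert departure to UTC: 11:40 PM + 11:00 = 10:40 AM UTC on Apr 5.
Add 15 hours and 30 minutes leg 1 → 2:10 AM UTC (Apr 6).
Add 5 hours 40 minutes layover in Yangon → 7:50 AM UTC.
Add 7 hours 50 minutes leg 2 → 3:40 PM UTC.
Cinderford is UTC−6:00, so local arrival = 3:40 PM − 6:00 = 9:40 AM on Apr 6.

9:40 AM on April 6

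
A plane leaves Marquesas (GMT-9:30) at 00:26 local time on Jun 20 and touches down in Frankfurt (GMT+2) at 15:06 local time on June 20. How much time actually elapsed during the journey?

Departure in UTC: 00:26 + 9:30 = 09:56 on Jun 20.
Arrival in UTC: 15:06 − 2:00 = 13:06 on Jun 20.
Elapsed = 13:06 − 09:56 = 3 hours 10 minutes.

3 hours 10 minutes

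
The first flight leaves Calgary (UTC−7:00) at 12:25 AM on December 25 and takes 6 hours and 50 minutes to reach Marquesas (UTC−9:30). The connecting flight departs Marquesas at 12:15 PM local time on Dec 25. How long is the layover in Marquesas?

7 hours 30 minutes

Convert departure to UTC: 12:25 AM + 7:00 = 7:25 AM UTC on Dec 25.
Add 6 hours and 50 minutes flight time → 2:15 PM UTC.
Marquesas is UTC−9:30, so local arrival = 2:15 PM − 9:30 = 4:45 AM on Dec 25.
Layover = 12:15 PM − 4:45 AM = 7 hours 30 minutes.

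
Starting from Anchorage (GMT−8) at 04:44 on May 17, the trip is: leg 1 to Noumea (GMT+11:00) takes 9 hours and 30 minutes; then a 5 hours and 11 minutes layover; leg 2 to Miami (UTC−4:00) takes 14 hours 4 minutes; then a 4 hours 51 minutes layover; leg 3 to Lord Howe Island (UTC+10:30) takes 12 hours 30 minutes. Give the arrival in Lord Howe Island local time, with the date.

21:20 on May 19

Convert departure to UTC: 04:44 + 8:00 = 12:44 UTC on May 17.
Add 9 hours and 30 minutes leg 1 → 22:14 UTC.
Add 5 hours and 11 minutes layover in Noumea → 03:25 UTC (May 18).
Add 14 hours 4 minutes leg 2 → 17:29 UTC.
Add 4 hours 51 minutes layover in Miami → 22:20 UTC.
Add 12 hours 30 minutes leg 3 → 10:50 UTC (May 19).
Lord Howe Island is UTC+10:30, so local arrival = 10:50 + 10:30 = 21:20 on May 19.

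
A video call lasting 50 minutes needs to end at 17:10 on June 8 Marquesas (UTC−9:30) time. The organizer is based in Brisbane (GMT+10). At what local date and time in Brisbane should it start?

Target end time in UTC: 17:10 + 9:30 = 02:40 on Jun 9.
Subtract 50 minutes → start 01:50 UTC on Jun 9.
Brisbane is UTC+10:00: 01:50 + 10:00 = 11:50 on Jun 9.

11:50 on June 9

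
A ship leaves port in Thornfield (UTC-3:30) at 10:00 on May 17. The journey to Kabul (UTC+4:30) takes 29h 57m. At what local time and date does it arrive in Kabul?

Convert departure to UTC: 10:00 + 3:30 = 13:30 UTC on May 17.
Add 29 hours and 57 minutes travel time → 19:27 UTC (May 18).
Kabul is UTC+4:30, so local arrival = 19:27 + 4:30 = 23:57 on May 18.

23:57 on May 18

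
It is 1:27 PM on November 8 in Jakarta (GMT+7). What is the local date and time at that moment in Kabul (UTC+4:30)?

Kabul is 2:30 behind Jakarta.
Shift by the zone difference: 1:27 PM − 2:30 = 10:57 AM on Nov 8 in Kabul.

10:57 AM on Nov 8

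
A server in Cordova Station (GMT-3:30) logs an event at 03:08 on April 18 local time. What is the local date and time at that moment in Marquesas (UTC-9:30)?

21:08 on April 17

In UTC: 03:08 + 3:30 = 06:38 on Apr 18.
Marquesas is UTC−9:30: 06:38 − 9:30 = 21:08 on Apr 17.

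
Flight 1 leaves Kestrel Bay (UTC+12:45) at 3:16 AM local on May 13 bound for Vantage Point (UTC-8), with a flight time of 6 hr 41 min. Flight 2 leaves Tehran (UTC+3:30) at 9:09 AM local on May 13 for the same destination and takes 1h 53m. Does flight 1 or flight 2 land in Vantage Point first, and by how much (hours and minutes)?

Flight 1 in UTC: 3:16 AM − 12:45 = 2:31 PM on May 12.
+6 hours 41 minutes → arrive 9:12 PM UTC on May 12.
Flight 2 in UTC: 9:09 AM − 3:30 = 5:39 AM on May 13.
+1 hour 53 minutes → arrive 7:32 AM UTC on May 13.
Flight 1 lands earlier by 10 hours 20 minutes.

the first, by 10 hours 20 minutes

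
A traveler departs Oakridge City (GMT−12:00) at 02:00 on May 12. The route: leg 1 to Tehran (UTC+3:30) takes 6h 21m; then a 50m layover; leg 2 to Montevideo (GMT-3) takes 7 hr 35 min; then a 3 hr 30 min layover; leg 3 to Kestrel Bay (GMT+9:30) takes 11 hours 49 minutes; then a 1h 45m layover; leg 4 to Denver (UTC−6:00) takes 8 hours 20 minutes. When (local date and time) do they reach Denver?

00:10 on May 14

Convert departure to UTC: 02:00 + 12:00 = 14:00 UTC on May 12.
Add 6 hours and 21 minutes leg 1 → 20:21 UTC.
Add 50 minutes layover in Tehran → 21:11 UTC.
Add 7 hours and 35 minutes leg 2 → 04:46 UTC (May 13).
Add 3 hours 30 minutes layover in Montevideo → 08:16 UTC.
Add 11 hours and 49 minutes leg 3 → 20:05 UTC.
Add 1 hour and 45 minutes layover in Kestrel Bay → 21:50 UTC.
Add 8 hours 20 minutes leg 4 → 06:10 UTC (May 14).
Denver is UTC−6:00, so local arrival = 06:10 − 6:00 = 00:10 on May 14.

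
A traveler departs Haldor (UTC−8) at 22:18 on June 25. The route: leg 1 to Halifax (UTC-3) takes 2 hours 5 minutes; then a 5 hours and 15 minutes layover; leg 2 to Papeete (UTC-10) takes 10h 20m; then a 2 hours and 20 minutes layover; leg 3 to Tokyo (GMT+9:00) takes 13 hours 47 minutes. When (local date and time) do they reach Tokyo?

Convert departure to UTC: 22:18 + 8:00 = 06:18 UTC on Jun 26.
Add 2 hours and 5 minutes leg 1 → 08:23 UTC.
Add 5 hours and 15 minutes layover in Halifax → 13:38 UTC.
Add 10 hours and 20 minutes leg 2 → 23:58 UTC.
Add 2 hours and 20 minutes layover in Papeete → 02:18 UTC (Jun 27).
Add 13 hours and 47 minutes leg 3 → 16:05 UTC.
Tokyo is UTC+9:00, so local arrival = 16:05 + 9:00 = 01:05 on Jun 28.

01:05 on June 28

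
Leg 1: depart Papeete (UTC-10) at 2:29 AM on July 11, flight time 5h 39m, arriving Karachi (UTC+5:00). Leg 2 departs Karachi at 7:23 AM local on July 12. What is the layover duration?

8 hours 15 minutes

Convert departure to UTC: 2:29 AM + 10:00 = 12:29 PM UTC on Jul 11.
Add 5 hours 39 minutes flight time → 6:08 PM UTC.
Karachi is UTC+5:00, so local arrival = 6:08 PM + 5:00 = 11:08 PM on Jul 11.
Layover = 7:23 AM − 11:08 PM (+1 day) = 8 hours 15 minutes.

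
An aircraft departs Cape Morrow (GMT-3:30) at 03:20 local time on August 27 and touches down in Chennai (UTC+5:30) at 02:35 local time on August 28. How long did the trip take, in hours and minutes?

Departure in UTC: 03:20 + 3:30 = 06:50 on Aug 27.
Arrival in UTC: 02:35 − 5:30 = 21:05 on Aug 27.
Elapsed = 21:05 − 06:50 = 14 hours 15 minutes.

14 hours 15 minutes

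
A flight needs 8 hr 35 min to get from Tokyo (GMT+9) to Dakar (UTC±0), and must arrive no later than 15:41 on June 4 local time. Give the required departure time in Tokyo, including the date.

Target arrival is already UTC: 15:41 on Jun 4.
Subtract 8 hours and 35 minutes → departure 07:06 UTC on Jun 4.
Tokyo is UTC+9:00: 07:06 + 9:00 = 16:06 on Jun 4.

16:06 on June 4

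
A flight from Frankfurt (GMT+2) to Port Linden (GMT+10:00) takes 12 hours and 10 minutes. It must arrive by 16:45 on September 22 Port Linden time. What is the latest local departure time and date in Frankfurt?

20:35 on Sep 21

Target arrival in UTC: 16:45 − 10:00 = 06:45 on Sep 22.
Subtract 12 hours and 10 minutes → departure 18:35 UTC on Sep 21.
Frankfurt is UTC+2:00: 18:35 + 2:00 = 20:35 on Sep 21.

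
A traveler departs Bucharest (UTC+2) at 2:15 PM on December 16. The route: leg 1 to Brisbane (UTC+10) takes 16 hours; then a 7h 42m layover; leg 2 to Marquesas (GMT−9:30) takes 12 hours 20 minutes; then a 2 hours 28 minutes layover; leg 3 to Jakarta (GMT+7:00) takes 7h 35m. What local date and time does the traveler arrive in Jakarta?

5:20 PM on December 18

Convert departure to UTC: 2:15 PM − 2:00 = 12:15 PM UTC on Dec 16.
Add 16 hours leg 1 → 4:15 AM UTC (Dec 17).
Add 7 hours and 42 minutes layover in Brisbane → 11:57 AM UTC.
Add 12 hours and 20 minutes leg 2 → 12:17 AM UTC (Dec 18).
Add 2 hours and 28 minutes layover in Marquesas → 2:45 AM UTC.
Add 7 hours 35 minutes leg 3 → 10:20 AM UTC.
Jakarta is UTC+7:00, so local arrival = 10:20 AM + 7:00 = 5:20 PM on Dec 18.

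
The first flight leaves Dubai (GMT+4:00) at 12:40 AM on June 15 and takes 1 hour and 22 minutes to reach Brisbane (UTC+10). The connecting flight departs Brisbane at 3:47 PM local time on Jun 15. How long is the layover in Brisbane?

Convert departure to UTC: 12:40 AM − 4:00 = 8:40 PM UTC on Jun 14.
Add 1 hour 22 minutes flight time → 10:02 PM UTC.
Brisbane is UTC+10:00, so local arrival = 10:02 PM + 10:00 = 8:02 AM on Jun 15.
Layover = 3:47 PM − 8:02 AM = 7 hours 45 minutes.

7 hours 45 minutes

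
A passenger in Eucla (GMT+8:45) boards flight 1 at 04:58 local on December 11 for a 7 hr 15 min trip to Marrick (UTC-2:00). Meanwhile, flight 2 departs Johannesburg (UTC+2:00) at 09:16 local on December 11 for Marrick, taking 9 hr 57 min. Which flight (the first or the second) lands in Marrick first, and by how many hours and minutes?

Flight 1 in UTC: 04:58 − 8:45 = 20:13 on Dec 10.
+7 hours and 15 minutes → arrive 03:28 UTC on Dec 11.
Flight 2 in UTC: 09:16 − 2:00 = 07:16 on Dec 11.
+9 hours and 57 minutes → arrive 17:13 UTC on Dec 11.
Flight 1 lands earlier by 13 hours 45 minutes.

the first, by 13 hours 45 minutes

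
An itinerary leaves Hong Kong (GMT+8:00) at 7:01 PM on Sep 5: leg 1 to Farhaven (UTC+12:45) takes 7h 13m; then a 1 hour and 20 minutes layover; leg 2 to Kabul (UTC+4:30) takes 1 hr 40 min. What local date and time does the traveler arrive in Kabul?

1:44 AM on Sep 6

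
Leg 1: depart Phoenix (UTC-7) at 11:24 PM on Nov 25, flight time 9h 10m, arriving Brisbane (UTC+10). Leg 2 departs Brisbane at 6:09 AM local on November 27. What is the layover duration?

Convert departure to UTC: 11:24 PM + 7:00 = 6:24 AM UTC on Nov 26.
Add 9 hours 10 minutes flight time → 3:34 PM UTC.
Brisbane is UTC+10:00, so local arrival = 3:34 PM + 10:00 = 1:34 AM on Nov 27.
Layover = 6:09 AM − 1:34 AM = 4 hours 35 minutes.

4 hours 35 minutes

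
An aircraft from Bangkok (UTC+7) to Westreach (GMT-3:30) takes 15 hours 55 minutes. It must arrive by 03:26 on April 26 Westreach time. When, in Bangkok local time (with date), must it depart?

Target arrival in UTC: 03:26 + 3:30 = 06:56 on Apr 26.
Subtract 15 hours and 55 minutes → departure 15:01 UTC on Apr 25.
Bangkok is UTC+7:00: 15:01 + 7:00 = 22:01 on Apr 25.

22:01 on April 25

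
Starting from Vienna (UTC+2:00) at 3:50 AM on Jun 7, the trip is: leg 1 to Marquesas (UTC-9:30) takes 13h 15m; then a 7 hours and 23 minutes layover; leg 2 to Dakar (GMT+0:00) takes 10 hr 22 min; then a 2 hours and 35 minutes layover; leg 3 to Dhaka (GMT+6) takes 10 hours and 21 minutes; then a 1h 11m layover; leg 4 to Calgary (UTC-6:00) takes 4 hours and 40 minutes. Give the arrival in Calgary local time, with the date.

9:37 PM on Jun 8

Convert departure to UTC: 3:50 AM − 2:00 = 1:50 AM UTC on Jun 7.
Add 13 hours and 15 minutes leg 1 → 3:05 PM UTC.
Add 7 hours and 23 minutes layover in Marquesas → 10:28 PM UTC.
Add 10 hours and 22 minutes leg 2 → 8:50 AM UTC (Jun 8).
Add 2 hours and 35 minutes layover in Dakar → 11:25 AM UTC.
Add 10 hours and 21 minutes leg 3 → 9:46 PM UTC.
Add 1 hour 11 minutes layover in Dhaka → 10:57 PM UTC.
Add 4 hours and 40 minutes leg 4 → 3:37 AM UTC (Jun 9).
Calgary is UTC−6:00, so local arrival = 3:37 AM − 6:00 = 9:37 PM on Jun 8.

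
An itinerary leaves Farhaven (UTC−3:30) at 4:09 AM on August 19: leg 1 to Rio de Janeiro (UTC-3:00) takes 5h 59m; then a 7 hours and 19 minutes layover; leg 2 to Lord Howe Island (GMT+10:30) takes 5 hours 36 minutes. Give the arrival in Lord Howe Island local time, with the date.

Convert departure to UTC: 4:09 AM + 3:30 = 7:39 AM UTC on Aug 19.
Add 5 hours and 59 minutes leg 1 → 1:38 PM UTC.
Add 7 hours and 19 minutes layover in Rio de Janeiro → 8:57 PM UTC.
Add 5 hours and 36 minutes leg 2 → 2:33 AM UTC (Aug 20).
Lord Howe Island is UTC+10:30, so local arrival = 2:33 AM + 10:30 = 1:03 PM on Aug 20.

1:03 PM on August 20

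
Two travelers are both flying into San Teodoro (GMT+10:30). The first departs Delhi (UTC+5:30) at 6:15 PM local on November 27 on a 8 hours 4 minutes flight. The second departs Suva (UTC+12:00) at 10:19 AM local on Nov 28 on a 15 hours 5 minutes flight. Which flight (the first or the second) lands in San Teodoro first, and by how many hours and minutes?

Flight 1 in UTC: 6:15 PM − 5:30 = 12:45 PM on Nov 27.
+8 hours and 4 minutes → arrive 8:49 PM UTC on Nov 27.
Flight 2 in UTC: 10:19 AM − 12:00 = 10:19 PM on Nov 27.
+15 hours and 5 minutes → arrive 1:24 PM UTC on Nov 28.
Flight 1 lands earlier by 16 hours 35 minutes.

the first, by 16 hours 35 minutes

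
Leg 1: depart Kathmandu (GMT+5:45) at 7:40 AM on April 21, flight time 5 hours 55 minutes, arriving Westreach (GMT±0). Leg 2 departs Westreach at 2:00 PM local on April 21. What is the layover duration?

6 hours 10 minutes

Convert departure to UTC: 7:40 AM − 5:45 = 1:55 AM UTC on Apr 21.
Add 5 hours 55 minutes flight time → 7:50 AM UTC.
Westreach is UTC+0, so local arrival is the same: 7:50 AM on Apr 21.
Layover = 2:00 PM − 7:50 AM = 6 hours 10 minutes.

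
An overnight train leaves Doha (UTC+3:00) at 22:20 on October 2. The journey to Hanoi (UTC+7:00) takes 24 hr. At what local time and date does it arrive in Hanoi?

Convert departure to UTC: 22:20 − 3:00 = 19:20 UTC on Oct 2.
Add 24 hours travel time → 19:20 UTC (Oct 3).
Hanoi is UTC+7:00, so local arrival = 19:20 + 7:00 = 02:20 on Oct 4.

02:20 on October 4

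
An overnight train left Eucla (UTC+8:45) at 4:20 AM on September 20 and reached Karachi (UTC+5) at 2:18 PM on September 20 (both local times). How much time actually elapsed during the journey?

Karachi is 3:45 behind Eucla.
Clock-face elapsed time (ignoring zones) is 9 hours 58 minutes.
Actual elapsed = 9 hours 58 minutes + 3:45 = 13 hours 43 minutes.

13 hours 43 minutes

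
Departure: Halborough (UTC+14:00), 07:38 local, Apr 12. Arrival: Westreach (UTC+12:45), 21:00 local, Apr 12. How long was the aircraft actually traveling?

14 hours 37 minutes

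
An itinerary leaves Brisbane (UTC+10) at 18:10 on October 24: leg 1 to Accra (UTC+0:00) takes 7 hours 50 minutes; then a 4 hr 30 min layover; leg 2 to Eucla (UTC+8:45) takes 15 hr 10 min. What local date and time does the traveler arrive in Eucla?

Convert departure to UTC: 18:10 − 10:00 = 08:10 UTC on Oct 24.
Add 7 hours and 50 minutes leg 1 → 16:00 UTC.
Add 4 hours and 30 minutes layover in Accra → 20:30 UTC.
Add 15 hours 10 minutes leg 2 → 11:40 UTC (Oct 25).
Eucla is UTC+8:45, so local arrival = 11:40 + 8:45 = 20:25 on Oct 25.

20:25 on October 25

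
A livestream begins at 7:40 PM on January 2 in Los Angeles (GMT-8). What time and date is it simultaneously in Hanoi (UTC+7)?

Hanoi is 15:00 ahead of Los Angeles.
Shift by the zone difference: 7:40 PM + 15:00 = 10:40 AM on Jan 3 in Hanoi.

10:40 AM on January 3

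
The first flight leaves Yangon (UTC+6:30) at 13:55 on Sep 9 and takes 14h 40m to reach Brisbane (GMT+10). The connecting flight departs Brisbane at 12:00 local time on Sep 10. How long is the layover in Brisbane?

Convert departure to UTC: 13:55 − 6:30 = 07:25 UTC on Sep 9.
Add 14 hours and 40 minutes flight time → 22:05 UTC.
Brisbane is UTC+10:00, so local arrival = 22:05 + 10:00 = 08:05 on Sep 10.
Layover = 12:00 − 08:05 = 3 hours 55 minutes.

3 hours 55 minutes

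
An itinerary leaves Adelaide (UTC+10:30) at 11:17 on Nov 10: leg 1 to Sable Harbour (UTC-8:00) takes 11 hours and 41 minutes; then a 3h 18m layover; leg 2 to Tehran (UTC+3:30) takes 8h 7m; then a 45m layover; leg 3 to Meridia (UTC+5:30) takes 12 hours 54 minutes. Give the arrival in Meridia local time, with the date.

Convert departure to UTC: 11:17 − 10:30 = 00:47 UTC on Nov 10.
Add 11 hours and 41 minutes leg 1 → 12:28 UTC.
Add 3 hours 18 minutes layover in Sable Harbour → 15:46 UTC.
Add 8 hours 7 minutes leg 2 → 23:53 UTC.
Add 45 minutes layover in Tehran → 00:38 UTC (Nov 11).
Add 12 hours and 54 minutes leg 3 → 13:32 UTC.
Meridia is UTC+5:30, so local arrival = 13:32 + 5:30 = 19:02 on Nov 11.

19:02 on November 11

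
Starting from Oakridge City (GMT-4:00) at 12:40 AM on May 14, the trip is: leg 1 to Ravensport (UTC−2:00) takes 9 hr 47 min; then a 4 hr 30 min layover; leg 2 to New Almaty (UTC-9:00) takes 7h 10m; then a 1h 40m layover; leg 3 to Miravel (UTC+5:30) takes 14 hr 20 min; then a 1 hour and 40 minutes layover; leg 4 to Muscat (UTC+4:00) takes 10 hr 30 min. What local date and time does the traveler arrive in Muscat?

Convert departure to UTC: 12:40 AM + 4:00 = 4:40 AM UTC on May 14.
Add 9 hours 47 minutes leg 1 → 2:27 PM UTC.
Add 4 hours and 30 minutes layover in Ravensport → 6:57 PM UTC.
Add 7 hours 10 minutes leg 2 → 2:07 AM UTC (May 15).
Add 1 hour and 40 minutes layover in New Almaty → 3:47 AM UTC.
Add 14 hours and 20 minutes leg 3 → 6:07 PM UTC.
Add 1 hour and 40 minutes layover in Miravel → 7:47 PM UTC.
Add 10 hours 30 minutes leg 4 → 6:17 AM UTC (May 16).
Muscat is UTC+4:00, so local arrival = 6:17 AM + 4:00 = 10:17 AM on May 16.

10:17 AM on May 16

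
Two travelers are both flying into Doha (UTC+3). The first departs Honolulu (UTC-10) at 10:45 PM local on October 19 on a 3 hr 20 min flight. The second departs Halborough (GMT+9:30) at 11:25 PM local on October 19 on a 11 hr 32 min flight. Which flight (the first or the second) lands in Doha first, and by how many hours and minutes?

Flight 1 in UTC: 10:45 PM + 10:00 = 8:45 AM on Oct 20.
+3 hours and 20 minutes → arrive 12:05 PM UTC on Oct 20.
Flight 2 in UTC: 11:25 PM − 9:30 = 1:55 PM on Oct 19.
+11 hours and 32 minutes → arrive 1:27 AM UTC on Oct 20.
Flight 2 lands earlier by 10 hours 38 minutes.

the second, by 10 hours 38 minutes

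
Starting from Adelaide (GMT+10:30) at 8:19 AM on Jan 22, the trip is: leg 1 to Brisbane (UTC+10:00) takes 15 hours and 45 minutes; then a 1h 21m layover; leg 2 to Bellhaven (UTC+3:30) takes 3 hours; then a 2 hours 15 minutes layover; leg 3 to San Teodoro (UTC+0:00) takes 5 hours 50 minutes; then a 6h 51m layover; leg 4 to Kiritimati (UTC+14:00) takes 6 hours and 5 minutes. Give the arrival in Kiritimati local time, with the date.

Convert departure to UTC: 8:19 AM − 10:30 = 9:49 PM UTC on Jan 21.
Add 15 hours 45 minutes leg 1 → 1:34 PM UTC (Jan 22).
Add 1 hour 21 minutes layover in Brisbane → 2:55 PM UTC.
Add 3 hours leg 2 → 5:55 PM UTC.
Add 2 hours and 15 minutes layover in Bellhaven → 8:10 PM UTC.
Add 5 hours 50 minutes leg 3 → 2:00 AM UTC (Jan 23).
Add 6 hours and 51 minutes layover in San Teodoro → 8:51 AM UTC.
Add 6 hours and 5 minutes leg 4 → 2:56 PM UTC.
Kiritimati is UTC+14:00, so local arrival = 2:56 PM + 14:00 = 4:56 AM on Jan 24.

4:56 AM on January 24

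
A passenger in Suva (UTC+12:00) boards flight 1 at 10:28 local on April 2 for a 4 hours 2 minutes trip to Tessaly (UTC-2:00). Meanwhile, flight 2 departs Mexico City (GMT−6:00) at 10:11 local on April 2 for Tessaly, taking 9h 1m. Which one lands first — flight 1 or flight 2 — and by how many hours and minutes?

the first, by 22 hours 42 minutes

Flight 1 in UTC: 10:28 − 12:00 = 22:28 on Apr 1.
+4 hours 2 minutes → arrive 02:30 UTC on Apr 2.
Flight 2 in UTC: 10:11 + 6:00 = 16:11 on Apr 2.
+9 hours and 1 minute → arrive 01:12 UTC on Apr 3.
Flight 1 lands earlier by 22 hours 42 minutes.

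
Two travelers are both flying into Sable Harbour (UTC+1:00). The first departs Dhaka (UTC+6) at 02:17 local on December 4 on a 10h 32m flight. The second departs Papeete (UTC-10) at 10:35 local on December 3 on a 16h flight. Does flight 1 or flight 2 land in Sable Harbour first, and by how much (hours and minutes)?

the first, by 5 hours 46 minutes

Flight 1 in UTC: 02:17 − 6:00 = 20:17 on Dec 3.
+10 hours 32 minutes → arrive 06:49 UTC on Dec 4.
Flight 2 in UTC: 10:35 + 10:00 = 20:35 on Dec 3.
+16 hours → arrive 12:35 UTC on Dec 4.
Flight 1 lands earlier by 5 hours 46 minutes.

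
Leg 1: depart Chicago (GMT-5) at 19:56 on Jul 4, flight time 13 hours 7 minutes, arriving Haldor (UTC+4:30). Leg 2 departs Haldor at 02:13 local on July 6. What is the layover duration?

7 hours 40 minutes

Convert departure to UTC: 19:56 + 5:00 = 00:56 UTC on Jul 5.
Add 13 hours and 7 minutes flight time → 14:03 UTC.
Haldor is UTC+4:30, so local arrival = 14:03 + 4:30 = 18:33 on Jul 5.
Layover = 02:13 − 18:33 (+1 day) = 7 hours 40 minutes.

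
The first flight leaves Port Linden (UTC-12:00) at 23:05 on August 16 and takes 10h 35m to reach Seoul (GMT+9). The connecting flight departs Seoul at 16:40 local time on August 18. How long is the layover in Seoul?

10 hours

Convert departure to UTC: 23:05 + 12:00 = 11:05 UTC on Aug 17.
Add 10 hours 35 minutes flight time → 21:40 UTC.
Seoul is UTC+9:00, so local arrival = 21:40 + 9:00 = 06:40 on Aug 18.
Layover = 16:40 − 06:40 = 10 hours.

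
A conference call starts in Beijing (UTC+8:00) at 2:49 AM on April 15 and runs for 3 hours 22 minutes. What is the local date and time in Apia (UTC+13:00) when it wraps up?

Convert start to UTC: 2:49 AM − 8:00 = 6:49 PM UTC on Apr 14.
Add 3 hours 22 minutes duration → 10:11 PM UTC.
Apia is UTC+13:00, so local end time = 10:11 PM + 13:00 = 11:11 AM on Apr 15.

11:11 AM on April 15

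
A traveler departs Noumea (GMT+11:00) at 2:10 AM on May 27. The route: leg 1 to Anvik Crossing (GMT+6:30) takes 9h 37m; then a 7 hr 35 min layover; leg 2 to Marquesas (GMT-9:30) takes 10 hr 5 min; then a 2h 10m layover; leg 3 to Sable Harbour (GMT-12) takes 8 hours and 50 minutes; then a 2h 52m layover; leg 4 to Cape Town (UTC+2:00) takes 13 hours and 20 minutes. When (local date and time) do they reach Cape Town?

Convert departure to UTC: 2:10 AM − 11:00 = 3:10 PM UTC on May 26.
Add 9 hours and 37 minutes leg 1 → 12:47 AM UTC (May 27).
Add 7 hours 35 minutes layover in Anvik Crossing → 8:22 AM UTC.
Add 10 hours and 5 minutes leg 2 → 6:27 PM UTC.
Add 2 hours 10 minutes layover in Marquesas → 8:37 PM UTC.
Add 8 hours and 50 minutes leg 3 → 5:27 AM UTC (May 28).
Add 2 hours 52 minutes layover in Sable Harbour → 8:19 AM UTC.
Add 13 hours 20 minutes leg 4 → 9:39 PM UTC.
Cape Town is UTC+2:00, so local arrival = 9:39 PM + 2:00 = 11:39 PM on May 28.

11:39 PM on May 28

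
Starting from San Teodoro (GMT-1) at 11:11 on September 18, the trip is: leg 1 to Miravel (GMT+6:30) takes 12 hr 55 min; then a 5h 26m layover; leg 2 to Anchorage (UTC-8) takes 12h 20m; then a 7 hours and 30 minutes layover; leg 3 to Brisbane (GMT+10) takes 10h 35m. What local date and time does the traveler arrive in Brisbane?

Convert departure to UTC: 11:11 + 1:00 = 12:11 UTC on Sep 18.
Add 12 hours 55 minutes leg 1 → 01:06 UTC (Sep 19).
Add 5 hours and 26 minutes layover in Miravel → 06:32 UTC.
Add 12 hours and 20 minutes leg 2 → 18:52 UTC.
Add 7 hours and 30 minutes layover in Anchorage → 02:22 UTC (Sep 20).
Add 10 hours and 35 minutes leg 3 → 12:57 UTC.
Brisbane is UTC+10:00, so local arrival = 12:57 + 10:00 = 22:57 on Sep 20.

22:57 on September 20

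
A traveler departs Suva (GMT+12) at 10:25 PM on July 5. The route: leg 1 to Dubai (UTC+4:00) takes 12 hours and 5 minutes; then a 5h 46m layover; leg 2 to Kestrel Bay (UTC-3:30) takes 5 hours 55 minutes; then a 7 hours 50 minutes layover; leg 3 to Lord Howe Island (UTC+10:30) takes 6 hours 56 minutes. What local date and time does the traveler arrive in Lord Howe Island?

11:27 AM on Jul 7

Convert departure to UTC: 10:25 PM − 12:00 = 10:25 AM UTC on Jul 5.
Add 12 hours and 5 minutes leg 1 → 10:30 PM UTC.
Add 5 hours 46 minutes layover in Dubai → 4:16 AM UTC (Jul 6).
Add 5 hours and 55 minutes leg 2 → 10:11 AM UTC.
Add 7 hours 50 minutes layover in Kestrel Bay → 6:01 PM UTC.
Add 6 hours and 56 minutes leg 3 → 12:57 AM UTC (Jul 7).
Lord Howe Island is UTC+10:30, so local arrival = 12:57 AM + 10:30 = 11:27 AM on Jul 7.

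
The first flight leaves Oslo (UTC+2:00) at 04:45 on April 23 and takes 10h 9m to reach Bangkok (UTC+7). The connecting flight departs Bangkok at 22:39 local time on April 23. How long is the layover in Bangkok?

2 hours 45 minutes

Convert departure to UTC: 04:45 − 2:00 = 02:45 UTC on Apr 23.
Add 10 hours 9 minutes flight time → 12:54 UTC.
Bangkok is UTC+7:00, so local arrival = 12:54 + 7:00 = 19:54 on Apr 23.
Layover = 22:39 − 19:54 = 2 hours 45 minutes.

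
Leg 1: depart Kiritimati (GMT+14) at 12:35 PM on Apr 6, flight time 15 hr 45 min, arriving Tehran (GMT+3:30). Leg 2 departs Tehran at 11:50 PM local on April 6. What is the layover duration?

Convert departure to UTC: 12:35 PM − 14:00 = 10:35 PM UTC on Apr 5.
Add 15 hours 45 minutes flight time → 2:20 PM UTC (Apr 6).
Tehran is UTC+3:30, so local arrival = 2:20 PM + 3:30 = 5:50 PM on Apr 6.
Layover = 11:50 PM − 5:50 PM = 6 hours.

6 hours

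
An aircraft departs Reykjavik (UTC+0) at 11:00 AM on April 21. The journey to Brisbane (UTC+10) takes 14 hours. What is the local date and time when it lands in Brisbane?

11:00 AM on Apr 22

Reykjavik is at UTC+0, so departure is already 11:00 AM UTC on Apr 21.
Add 14 hours travel time → 1:00 AM UTC (Apr 22).
Brisbane is UTC+10:00, so local arrival = 1:00 AM + 10:00 = 11:00 AM on Apr 22.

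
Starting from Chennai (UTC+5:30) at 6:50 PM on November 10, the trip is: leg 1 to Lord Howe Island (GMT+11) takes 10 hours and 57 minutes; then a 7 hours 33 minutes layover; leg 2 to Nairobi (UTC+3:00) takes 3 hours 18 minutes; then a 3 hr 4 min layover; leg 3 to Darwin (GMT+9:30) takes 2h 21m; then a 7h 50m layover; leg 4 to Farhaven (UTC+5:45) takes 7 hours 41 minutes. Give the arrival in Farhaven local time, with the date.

Convert departure to UTC: 6:50 PM − 5:30 = 1:20 PM UTC on Nov 10.
Add 10 hours and 57 minutes leg 1 → 12:17 AM UTC (Nov 11).
Add 7 hours and 33 minutes layover in Lord Howe Island → 7:50 AM UTC.
Add 3 hours and 18 minutes leg 2 → 11:08 AM UTC.
Add 3 hours 4 minutes layover in Nairobi → 2:12 PM UTC.
Add 2 hours 21 minutes leg 3 → 4:33 PM UTC.
Add 7 hours and 50 minutes layover in Darwin → 12:23 AM UTC (Nov 12).
Add 7 hours 41 minutes leg 4 → 8:04 AM UTC.
Farhaven is UTC+5:45, so local arrival = 8:04 AM + 5:45 = 1:49 PM on Nov 12.

1:49 PM on November 12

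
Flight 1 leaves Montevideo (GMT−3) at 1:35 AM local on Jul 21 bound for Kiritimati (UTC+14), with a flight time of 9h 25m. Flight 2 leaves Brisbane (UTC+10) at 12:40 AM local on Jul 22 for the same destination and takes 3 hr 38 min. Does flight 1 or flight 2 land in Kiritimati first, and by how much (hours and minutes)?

the first, by 4 hours 18 minutes

Flight 1 in UTC: 1:35 AM + 3:00 = 4:35 AM on Jul 21.
+9 hours 25 minutes → arrive 2:00 PM UTC on Jul 21.
Flight 2 in UTC: 12:40 AM − 10:00 = 2:40 PM on Jul 21.
+3 hours and 38 minutes → arrive 6:18 PM UTC on Jul 21.
Flight 1 lands earlier by 4 hours 18 minutes.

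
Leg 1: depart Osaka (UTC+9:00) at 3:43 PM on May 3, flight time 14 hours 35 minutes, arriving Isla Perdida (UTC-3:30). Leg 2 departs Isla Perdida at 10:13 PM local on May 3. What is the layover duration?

Convert departure to UTC: 3:43 PM − 9:00 = 6:43 AM UTC on May 3.
Add 14 hours and 35 minutes flight time → 9:18 PM UTC.
Isla Perdida is UTC−3:30, so local arrival = 9:18 PM − 3:30 = 5:48 PM on May 3.
Layover = 10:13 PM − 5:48 PM = 4 hours 25 minutes.

4 hours 25 minutes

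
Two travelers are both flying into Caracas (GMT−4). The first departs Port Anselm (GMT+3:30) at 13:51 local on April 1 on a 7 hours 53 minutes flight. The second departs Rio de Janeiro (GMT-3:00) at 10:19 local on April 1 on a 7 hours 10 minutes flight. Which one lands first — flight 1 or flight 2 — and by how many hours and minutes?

Flight 1 in UTC: 13:51 − 3:30 = 10:21 on Apr 1.
+7 hours and 53 minutes → arrive 18:14 UTC on Apr 1.
Flight 2 in UTC: 10:19 + 3:00 = 13:19 on Apr 1.
+7 hours 10 minutes → arrive 20:29 UTC on Apr 1.
Flight 1 lands earlier by 2 hours 15 minutes.

the first, by 2 hours 15 minutes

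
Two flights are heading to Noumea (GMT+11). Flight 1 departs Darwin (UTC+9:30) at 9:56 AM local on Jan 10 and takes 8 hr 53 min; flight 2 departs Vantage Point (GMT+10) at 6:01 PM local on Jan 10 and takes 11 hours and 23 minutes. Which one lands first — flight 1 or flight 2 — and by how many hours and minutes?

Flight 1 in UTC: 9:56 AM − 9:30 = 12:26 AM on Jan 10.
+8 hours 53 minutes → arrive 9:19 AM UTC on Jan 10.
Flight 2 in UTC: 6:01 PM − 10:00 = 8:01 AM on Jan 10.
+11 hours and 23 minutes → arrive 7:24 PM UTC on Jan 10.
Flight 1 lands earlier by 10 hours 5 minutes.

the first, by 10 hours 5 minutes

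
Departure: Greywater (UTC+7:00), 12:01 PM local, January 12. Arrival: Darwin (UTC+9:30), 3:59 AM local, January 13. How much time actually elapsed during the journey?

Darwin is 2:30 ahead of Greywater.
Clock-face elapsed time (ignoring zones) is 15 hours 58 minutes.
Actual elapsed = 15 hours 58 minutes − 2:30 = 13 hours 28 minutes.

13 hours 28 minutes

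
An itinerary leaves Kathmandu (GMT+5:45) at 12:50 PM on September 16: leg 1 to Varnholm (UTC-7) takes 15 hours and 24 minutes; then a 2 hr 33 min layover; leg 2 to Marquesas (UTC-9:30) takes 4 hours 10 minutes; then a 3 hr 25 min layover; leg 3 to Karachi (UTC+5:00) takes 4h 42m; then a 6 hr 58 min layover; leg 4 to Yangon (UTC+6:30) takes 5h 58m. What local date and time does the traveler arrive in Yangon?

8:45 AM on September 18

Convert departure to UTC: 12:50 PM − 5:45 = 7:05 AM UTC on Sep 16.
Add 15 hours 24 minutes leg 1 → 10:29 PM UTC.
Add 2 hours 33 minutes layover in Varnholm → 1:02 AM UTC (Sep 17).
Add 4 hours and 10 minutes leg 2 → 5:12 AM UTC.
Add 3 hours and 25 minutes layover in Marquesas → 8:37 AM UTC.
Add 4 hours and 42 minutes leg 3 → 1:19 PM UTC.
Add 6 hours and 58 minutes layover in Karachi → 8:17 PM UTC.
Add 5 hours and 58 minutes leg 4 → 2:15 AM UTC (Sep 18).
Yangon is UTC+6:30, so local arrival = 2:15 AM + 6:30 = 8:45 AM on Sep 18.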